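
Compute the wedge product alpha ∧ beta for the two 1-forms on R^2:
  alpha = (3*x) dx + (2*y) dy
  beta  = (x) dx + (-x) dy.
alpha ∧ beta = (-x*(3*x + 2*y)) dx ∧ dy

Distribute the wedge, using dx_i ∧ dx_j = -dx_j ∧ dx_i and dx_i ∧ dx_i = 0. For each pair (i, j) with i < j, the coefficient of dx_i ∧ dx_j in alpha ∧ beta is (alpha_i * beta_j - alpha_j * beta_i). Collecting: alpha ∧ beta = (-x*(3*x + 2*y)) dx ∧ dy.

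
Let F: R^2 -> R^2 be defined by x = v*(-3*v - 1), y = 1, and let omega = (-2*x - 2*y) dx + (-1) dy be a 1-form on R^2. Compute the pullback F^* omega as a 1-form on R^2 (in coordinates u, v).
F^* omega = (-36*v^3 - 18*v^2 + 10*v + 2) dv

Using F^*(f dg) = (f ∘ F) d(g ∘ F), substitute each coordinate x_i by F_i(u, v) in f_i, and replace dx_i by d F_i = (∂F_i/∂u) du + (∂F_i/∂v) dv.
  For the x component: f_1(F) = 6*v^2 + 2*v - 2; d F_1 = (0) du + (-6*v - 1) dv
  For the y component: f_2(F) = -1; d F_2 = (0) du + (0) dv
Combining and collecting du, dv coefficients:
  coeff of du: 0
  coeff of dv: -36*v^3 - 18*v^2 + 10*v + 2
F^* omega = (-36*v^3 - 18*v^2 + 10*v + 2) dv.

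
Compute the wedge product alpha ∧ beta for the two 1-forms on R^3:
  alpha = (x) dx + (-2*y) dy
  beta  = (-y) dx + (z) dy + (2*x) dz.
alpha ∧ beta = (x*z - 2*y^2) dx ∧ dy + (2*x^2) dx ∧ dz + (-4*x*y) dy ∧ dz

Distribute the wedge, using dx_i ∧ dx_j = -dx_j ∧ dx_i and dx_i ∧ dx_i = 0. For each pair (i, j) with i < j, the coefficient of dx_i ∧ dx_j in alpha ∧ beta is (alpha_i * beta_j - alpha_j * beta_i). Collecting: alpha ∧ beta = (x*z - 2*y^2) dx ∧ dy + (2*x^2) dx ∧ dz + (-4*x*y) dy ∧ dz.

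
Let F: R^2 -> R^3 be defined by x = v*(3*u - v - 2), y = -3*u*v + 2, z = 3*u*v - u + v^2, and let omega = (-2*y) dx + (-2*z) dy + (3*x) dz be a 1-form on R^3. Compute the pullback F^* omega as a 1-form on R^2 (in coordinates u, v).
F^* omega = (3*v*(21*u*v - 5*u - v^2 - 5*v - 2)) du + (63*u^2*v - 6*u^2 + 3*u*v^2 - 30*u*v - 12*u - 6*v^3 - 12*v^2 + 8*v + 8) dv

Using F^*(f dg) = (f ∘ F) d(g ∘ F), substitute each coordinate x_i by F_i(u, v) in f_i, and replace dx_i by d F_i = (∂F_i/∂u) du + (∂F_i/∂v) dv.
  For the x component: f_1(F) = 6*u*v - 4; d F_1 = (3*v) du + (3*u - 2*v - 2) dv
  For the y component: f_2(F) = -6*u*v + 2*u - 2*v^2; d F_2 = (-3*v) du + (-3*u) dv
  For the z component: f_3(F) = 3*v*(3*u - v - 2); d F_3 = (3*v - 1) du + (3*u + 2*v) dv
Combining and collecting du, dv coefficients:
  coeff of du: 3*v*(21*u*v - 5*u - v^2 - 5*v - 2)
  coeff of dv: 63*u^2*v - 6*u^2 + 3*u*v^2 - 30*u*v - 12*u - 6*v^3 - 12*v^2 + 8*v + 8
F^* omega = (3*v*(21*u*v - 5*u - v^2 - 5*v - 2)) du + (63*u^2*v - 6*u^2 + 3*u*v^2 - 30*u*v - 12*u - 6*v^3 - 12*v^2 + 8*v + 8) dv.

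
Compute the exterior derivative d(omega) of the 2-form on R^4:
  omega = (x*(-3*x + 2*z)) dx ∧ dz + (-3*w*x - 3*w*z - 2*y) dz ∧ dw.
d(omega) = (-3*w) dx ∧ dz ∧ dw + (-2) dy ∧ dz ∧ dw

For a 2-form omega = sum_{i<j} g_{ij} dx_i ∧ dx_j, the exterior derivative is
  d(omega) = sum_{i<j} d(g_{ij}) ∧ dx_i ∧ dx_j = sum_{i<j, k} (∂g_{ij}/∂x_k) dx_k ∧ dx_i ∧ dx_j.
Expand each term, using dx_k ∧ dx_i ∧ dx_j = sgn(permutation) dx_{(a)} ∧ dx_{(b)} ∧ dx_{(c)} with (a < b < c) sorted:
  d(-3*w*x - 3*w*z - 2*y) includes (∂/∂x)(-3*w*x - 3*w*z - 2*y) dx = (-3*w) dx, which multiplied by dz ∧ dw gives (-3*w) dx ∧ dz ∧ dw
  d(-3*w*x - 3*w*z - 2*y) includes (∂/∂y)(-3*w*x - 3*w*z - 2*y) dy = (-2) dy, which multiplied by dz ∧ dw gives (-2) dy ∧ dz ∧ dw
Collecting like 3-forms: d(omega) = (-3*w) dx ∧ dz ∧ dw + (-2) dy ∧ dz ∧ dw.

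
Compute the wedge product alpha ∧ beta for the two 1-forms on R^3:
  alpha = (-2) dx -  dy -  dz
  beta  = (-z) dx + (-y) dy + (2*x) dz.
alpha ∧ beta = (2*y - z) dx ∧ dy + (-4*x - z) dx ∧ dz + (-2*x - y) dy ∧ dz

Distribute the wedge, using dx_i ∧ dx_j = -dx_j ∧ dx_i and dx_i ∧ dx_i = 0. For each pair (i, j) with i < j, the coefficient of dx_i ∧ dx_j in alpha ∧ beta is (alpha_i * beta_j - alpha_j * beta_i). Collecting: alpha ∧ beta = (2*y - z) dx ∧ dy + (-4*x - z) dx ∧ dz + (-2*x - y) dy ∧ dz.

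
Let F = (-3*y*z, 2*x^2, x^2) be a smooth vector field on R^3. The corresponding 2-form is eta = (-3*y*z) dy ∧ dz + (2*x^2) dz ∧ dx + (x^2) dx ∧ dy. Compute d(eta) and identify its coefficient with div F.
d(eta) = (0) dx ∧ dy ∧ dz; div F = 0

For a 2-form in R^3 of the form above, applying d gives a 3-form with coefficient ∂P/∂x + ∂Q/∂y + ∂R/∂z:
  ∂P/∂x = 0
  ∂Q/∂y = 0
  ∂R/∂z = 0
Sum = 0, which is exactly div F.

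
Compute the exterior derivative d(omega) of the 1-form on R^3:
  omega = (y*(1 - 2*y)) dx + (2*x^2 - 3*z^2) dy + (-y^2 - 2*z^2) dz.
d(omega) = (4*x + 4*y - 1) dx ∧ dy + (-2*y + 6*z) dy ∧ dz

For a 1-form omega = sum_i f_i dx_i, the exterior derivative is
  d(omega) = sum_{i < j} (∂f_j/∂x_i - ∂f_i/∂x_j) dx_i ∧ dx_j.
  coefficient of dx ∧ dy: ∂f_2/∂x - ∂f_1/∂y = ∂(2*x^2 - 3*z^2)/∂x - ∂(y*(1 - 2*y))/∂y = 4*x + 4*y - 1
  coefficient of dy ∧ dz: ∂f_3/∂y - ∂f_2/∂z = ∂(-y^2 - 2*z^2)/∂y - ∂(2*x^2 - 3*z^2)/∂z = -2*y + 6*z
Assembling: d(omega) = (4*x + 4*y - 1) dx ∧ dy + (-2*y + 6*z) dy ∧ dz.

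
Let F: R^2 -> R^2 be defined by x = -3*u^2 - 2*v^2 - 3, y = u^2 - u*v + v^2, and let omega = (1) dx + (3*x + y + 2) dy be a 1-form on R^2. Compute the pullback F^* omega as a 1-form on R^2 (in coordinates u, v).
F^* omega = (-16*u^3 + 6*u^2*v - 9*u*v^2 - 20*u + 5*v^3 + 7*v) du + (8*u^3 - 15*u^2*v + 3*u*v^2 + 7*u - 10*v^3 - 18*v) dv

Using F^*(f dg) = (f ∘ F) d(g ∘ F), substitute each coordinate x_i by F_i(u, v) in f_i, and replace dx_i by d F_i = (∂F_i/∂u) du + (∂F_i/∂v) dv.
  For the x component: f_1(F) = 1; d F_1 = (-6*u) du + (-4*v) dv
  For the y component: f_2(F) = -8*u^2 - u*v - 5*v^2 - 7; d F_2 = (2*u - v) du + (-u + 2*v) dv
Combining and collecting du, dv coefficients:
  coeff of du: -16*u^3 + 6*u^2*v - 9*u*v^2 - 20*u + 5*v^3 + 7*v
  coeff of dv: 8*u^3 - 15*u^2*v + 3*u*v^2 + 7*u - 10*v^3 - 18*v
F^* omega = (-16*u^3 + 6*u^2*v - 9*u*v^2 - 20*u + 5*v^3 + 7*v) du + (8*u^3 - 15*u^2*v + 3*u*v^2 + 7*u - 10*v^3 - 18*v) dv.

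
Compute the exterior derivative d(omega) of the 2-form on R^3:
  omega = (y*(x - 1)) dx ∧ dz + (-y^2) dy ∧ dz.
d(omega) = (1 - x) dx ∧ dy ∧ dz

For a 2-form omega = sum_{i<j} g_{ij} dx_i ∧ dx_j, the exterior derivative is
  d(omega) = sum_{i<j} d(g_{ij}) ∧ dx_i ∧ dx_j = sum_{i<j, k} (∂g_{ij}/∂x_k) dx_k ∧ dx_i ∧ dx_j.
Expand each term, using dx_k ∧ dx_i ∧ dx_j = sgn(permutation) dx_{(a)} ∧ dx_{(b)} ∧ dx_{(c)} with (a < b < c) sorted:
  d(y*(x - 1)) includes (∂/∂y)(y*(x - 1)) dy = (x - 1) dy, which multiplied by dx ∧ dz gives (1 - x) dx ∧ dy ∧ dz
Collecting like 3-forms: d(omega) = (1 - x) dx ∧ dy ∧ dz.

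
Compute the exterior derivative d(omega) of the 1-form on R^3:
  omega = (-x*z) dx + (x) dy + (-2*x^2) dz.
d(omega) = (1) dx ∧ dy + (-3*x) dx ∧ dz

For a 1-form omega = sum_i f_i dx_i, the exterior derivative is
  d(omega) = sum_{i < j} (∂f_j/∂x_i - ∂f_i/∂x_j) dx_i ∧ dx_j.
  coefficient of dx ∧ dy: ∂f_2/∂x - ∂f_1/∂y = ∂(x)/∂x - ∂(-x*z)/∂y = 1
  coefficient of dx ∧ dz: ∂f_3/∂x - ∂f_1/∂z = ∂(-2*x^2)/∂x - ∂(-x*z)/∂z = -3*x
Assembling: d(omega) = (1) dx ∧ dy + (-3*x) dx ∧ dz.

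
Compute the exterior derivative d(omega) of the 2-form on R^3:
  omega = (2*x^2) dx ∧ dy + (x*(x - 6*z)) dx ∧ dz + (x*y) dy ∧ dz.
d(omega) = (y) dx ∧ dy ∧ dz

For a 2-form omega = sum_{i<j} g_{ij} dx_i ∧ dx_j, the exterior derivative is
  d(omega) = sum_{i<j} d(g_{ij}) ∧ dx_i ∧ dx_j = sum_{i<j, k} (∂g_{ij}/∂x_k) dx_k ∧ dx_i ∧ dx_j.
Expand each term, using dx_k ∧ dx_i ∧ dx_j = sgn(permutation) dx_{(a)} ∧ dx_{(b)} ∧ dx_{(c)} with (a < b < c) sorted:
  d(x*y) includes (∂/∂x)(x*y) dx = (y) dx, which multiplied by dy ∧ dz gives (y) dx ∧ dy ∧ dz
Collecting like 3-forms: d(omega) = (y) dx ∧ dy ∧ dz.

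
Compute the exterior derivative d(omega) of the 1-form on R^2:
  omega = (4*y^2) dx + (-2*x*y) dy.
d(omega) = (-10*y) dx ∧ dy

For a 1-form omega = sum_i f_i dx_i, the exterior derivative is
  d(omega) = sum_{i < j} (∂f_j/∂x_i - ∂f_i/∂x_j) dx_i ∧ dx_j.
  coefficient of dx ∧ dy: ∂f_2/∂x - ∂f_1/∂y = ∂(-2*x*y)/∂x - ∂(4*y^2)/∂y = -10*y
Assembling: d(omega) = (-10*y) dx ∧ dy.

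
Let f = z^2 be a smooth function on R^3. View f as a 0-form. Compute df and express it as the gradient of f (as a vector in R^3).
df = (0) dx + (0) dy + (2*z) dz; grad f = (0, 0, 2*z)

For a 0-form f, d f = (∂f/∂x) dx + (∂f/∂y) dy + (∂f/∂z) dz. The components of the vector representation are exactly the entries of grad f in Cartesian coordinates:
  ∂f/∂x = 0
  ∂f/∂y = 0
  ∂f/∂z = 2*z.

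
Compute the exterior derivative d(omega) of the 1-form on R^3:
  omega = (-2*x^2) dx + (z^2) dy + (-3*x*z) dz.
d(omega) = (-3*z) dx ∧ dz + (-2*z) dy ∧ dz

For a 1-form omega = sum_i f_i dx_i, the exterior derivative is
  d(omega) = sum_{i < j} (∂f_j/∂x_i - ∂f_i/∂x_j) dx_i ∧ dx_j.
  coefficient of dx ∧ dz: ∂f_3/∂x - ∂f_1/∂z = ∂(-3*x*z)/∂x - ∂(-2*x^2)/∂z = -3*z
  coefficient of dy ∧ dz: ∂f_3/∂y - ∂f_2/∂z = ∂(-3*x*z)/∂y - ∂(z^2)/∂z = -2*z
Assembling: d(omega) = (-3*z) dx ∧ dz + (-2*z) dy ∧ dz.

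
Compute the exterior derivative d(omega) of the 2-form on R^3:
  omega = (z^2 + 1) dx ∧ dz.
d(omega) = 0

For a 2-form omega = sum_{i<j} g_{ij} dx_i ∧ dx_j, the exterior derivative is
  d(omega) = sum_{i<j} d(g_{ij}) ∧ dx_i ∧ dx_j = sum_{i<j, k} (∂g_{ij}/∂x_k) dx_k ∧ dx_i ∧ dx_j.
Expand each term, using dx_k ∧ dx_i ∧ dx_j = sgn(permutation) dx_{(a)} ∧ dx_{(b)} ∧ dx_{(c)} with (a < b < c) sorted:

Collecting like 3-forms: d(omega) = 0.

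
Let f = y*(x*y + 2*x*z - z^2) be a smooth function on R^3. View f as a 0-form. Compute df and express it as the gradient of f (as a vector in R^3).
df = (y*(y + 2*z)) dx + (2*x*y + 2*x*z - z^2) dy + (2*y*(x - z)) dz; grad f = (y*(y + 2*z), 2*x*y + 2*x*z - z^2, 2*y*(x - z))

For a 0-form f, d f = (∂f/∂x) dx + (∂f/∂y) dy + (∂f/∂z) dz. The components of the vector representation are exactly the entries of grad f in Cartesian coordinates:
  ∂f/∂x = y*(y + 2*z)
  ∂f/∂y = 2*x*y + 2*x*z - z^2
  ∂f/∂z = 2*y*(x - z).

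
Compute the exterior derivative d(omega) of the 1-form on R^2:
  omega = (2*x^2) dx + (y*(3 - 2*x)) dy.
d(omega) = (-2*y) dx ∧ dy

For a 1-form omega = sum_i f_i dx_i, the exterior derivative is
  d(omega) = sum_{i < j} (∂f_j/∂x_i - ∂f_i/∂x_j) dx_i ∧ dx_j.
  coefficient of dx ∧ dy: ∂f_2/∂x - ∂f_1/∂y = ∂(y*(3 - 2*x))/∂x - ∂(2*x^2)/∂y = -2*y
Assembling: d(omega) = (-2*y) dx ∧ dy.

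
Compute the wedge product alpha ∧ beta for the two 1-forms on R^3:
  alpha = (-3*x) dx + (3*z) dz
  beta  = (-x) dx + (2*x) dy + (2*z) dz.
alpha ∧ beta = (-6*x^2) dx ∧ dy + (-3*x*z) dx ∧ dz + (-6*x*z) dy ∧ dz

Distribute the wedge, using dx_i ∧ dx_j = -dx_j ∧ dx_i and dx_i ∧ dx_i = 0. For each pair (i, j) with i < j, the coefficient of dx_i ∧ dx_j in alpha ∧ beta is (alpha_i * beta_j - alpha_j * beta_i). Collecting: alpha ∧ beta = (-6*x^2) dx ∧ dy + (-3*x*z) dx ∧ dz + (-6*x*z) dy ∧ dz.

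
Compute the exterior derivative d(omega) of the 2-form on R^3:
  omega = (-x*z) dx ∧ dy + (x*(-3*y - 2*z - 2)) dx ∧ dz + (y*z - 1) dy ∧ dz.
d(omega) = (2*x) dx ∧ dy ∧ dz

For a 2-form omega = sum_{i<j} g_{ij} dx_i ∧ dx_j, the exterior derivative is
  d(omega) = sum_{i<j} d(g_{ij}) ∧ dx_i ∧ dx_j = sum_{i<j, k} (∂g_{ij}/∂x_k) dx_k ∧ dx_i ∧ dx_j.
Expand each term, using dx_k ∧ dx_i ∧ dx_j = sgn(permutation) dx_{(a)} ∧ dx_{(b)} ∧ dx_{(c)} with (a < b < c) sorted:
  d(-x*z) includes (∂/∂z)(-x*z) dz = (-x) dz, which multiplied by dx ∧ dy gives (-x) dx ∧ dy ∧ dz
  d(x*(-3*y - 2*z - 2)) includes (∂/∂y)(x*(-3*y - 2*z - 2)) dy = (-3*x) dy, which multiplied by dx ∧ dz gives (3*x) dx ∧ dy ∧ dz
Collecting like 3-forms: d(omega) = (2*x) dx ∧ dy ∧ dz.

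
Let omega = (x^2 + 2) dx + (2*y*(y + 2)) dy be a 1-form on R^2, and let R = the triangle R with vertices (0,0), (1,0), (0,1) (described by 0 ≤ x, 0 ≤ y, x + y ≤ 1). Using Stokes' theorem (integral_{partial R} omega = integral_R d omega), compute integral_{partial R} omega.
integral_(partial R) omega = 0

Stokes: integral_partial_R omega = integral_R d omega with d omega = (∂Q/∂x - ∂P/∂y) dx ∧ dy.
  ∂Q/∂x = 0
  ∂P/∂y = 0
  integrand = ∂Q/∂x - ∂P/∂y = 0.
Integrating over R: integral_0^1 integral_0^{1-x} (0) dy dx = 0.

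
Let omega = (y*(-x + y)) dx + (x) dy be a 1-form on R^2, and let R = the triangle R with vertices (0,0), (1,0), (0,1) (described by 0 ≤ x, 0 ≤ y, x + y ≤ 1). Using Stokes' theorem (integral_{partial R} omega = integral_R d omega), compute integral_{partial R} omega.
integral_(partial R) omega = 1/3

Stokes: integral_partial_R omega = integral_R d omega with d omega = (∂Q/∂x - ∂P/∂y) dx ∧ dy.
  ∂Q/∂x = 1
  ∂P/∂y = -x + 2*y
  integrand = ∂Q/∂x - ∂P/∂y = x - 2*y + 1.
Integrating over R: integral_0^1 integral_0^{1-x} (x - 2*y + 1) dy dx = 1/3.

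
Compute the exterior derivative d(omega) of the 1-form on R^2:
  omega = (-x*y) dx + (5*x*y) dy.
d(omega) = (x + 5*y) dx ∧ dy

For a 1-form omega = sum_i f_i dx_i, the exterior derivative is
  d(omega) = sum_{i < j} (∂f_j/∂x_i - ∂f_i/∂x_j) dx_i ∧ dx_j.
  coefficient of dx ∧ dy: ∂f_2/∂x - ∂f_1/∂y = ∂(5*x*y)/∂x - ∂(-x*y)/∂y = x + 5*y
Assembling: d(omega) = (x + 5*y) dx ∧ dy.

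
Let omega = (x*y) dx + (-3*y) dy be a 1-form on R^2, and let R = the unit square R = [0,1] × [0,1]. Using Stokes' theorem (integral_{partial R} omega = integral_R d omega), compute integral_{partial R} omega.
integral_(partial R) omega = -1/2

Stokes: integral_partial_R omega = integral_R d omega with d omega = (∂Q/∂x - ∂P/∂y) dx ∧ dy.
  ∂Q/∂x = 0
  ∂P/∂y = x
  integrand = ∂Q/∂x - ∂P/∂y = -x.
Integrating over R: integral_0^1 integral_0^1 (-x) dx dy = -1/2.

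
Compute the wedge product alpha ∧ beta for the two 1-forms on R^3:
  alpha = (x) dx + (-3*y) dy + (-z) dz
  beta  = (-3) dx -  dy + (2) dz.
alpha ∧ beta = (-x - 9*y) dx ∧ dy + (2*x - 3*z) dx ∧ dz + (-6*y - z) dy ∧ dz

Distribute the wedge, using dx_i ∧ dx_j = -dx_j ∧ dx_i and dx_i ∧ dx_i = 0. For each pair (i, j) with i < j, the coefficient of dx_i ∧ dx_j in alpha ∧ beta is (alpha_i * beta_j - alpha_j * beta_i). Collecting: alpha ∧ beta = (-x - 9*y) dx ∧ dy + (2*x - 3*z) dx ∧ dz + (-6*y - z) dy ∧ dz.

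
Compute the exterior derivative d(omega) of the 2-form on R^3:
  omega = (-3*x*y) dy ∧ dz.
d(omega) = (-3*y) dx ∧ dy ∧ dz

For a 2-form omega = sum_{i<j} g_{ij} dx_i ∧ dx_j, the exterior derivative is
  d(omega) = sum_{i<j} d(g_{ij}) ∧ dx_i ∧ dx_j = sum_{i<j, k} (∂g_{ij}/∂x_k) dx_k ∧ dx_i ∧ dx_j.
Expand each term, using dx_k ∧ dx_i ∧ dx_j = sgn(permutation) dx_{(a)} ∧ dx_{(b)} ∧ dx_{(c)} with (a < b < c) sorted:
  d(-3*x*y) includes (∂/∂x)(-3*x*y) dx = (-3*y) dx, which multiplied by dy ∧ dz gives (-3*y) dx ∧ dy ∧ dz
Collecting like 3-forms: d(omega) = (-3*y) dx ∧ dy ∧ dz.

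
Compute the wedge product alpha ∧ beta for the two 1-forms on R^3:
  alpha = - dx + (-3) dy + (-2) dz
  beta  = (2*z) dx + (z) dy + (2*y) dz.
alpha ∧ beta = (5*z) dx ∧ dy + (-2*y + 4*z) dx ∧ dz + (-6*y + 2*z) dy ∧ dz

Distribute the wedge, using dx_i ∧ dx_j = -dx_j ∧ dx_i and dx_i ∧ dx_i = 0. For each pair (i, j) with i < j, the coefficient of dx_i ∧ dx_j in alpha ∧ beta is (alpha_i * beta_j - alpha_j * beta_i). Collecting: alpha ∧ beta = (5*z) dx ∧ dy + (-2*y + 4*z) dx ∧ dz + (-6*y + 2*z) dy ∧ dz.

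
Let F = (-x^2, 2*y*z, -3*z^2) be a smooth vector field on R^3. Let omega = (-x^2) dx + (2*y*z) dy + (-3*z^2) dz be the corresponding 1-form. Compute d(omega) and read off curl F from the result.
d(omega) = (-2*y) dy ∧ dz + (0) dz ∧ dx + (0) dx ∧ dy; curl F = (-2*y, 0, 0)

d omega = sum_{i<j} (∂f_j/∂x_i - ∂f_i/∂x_j) dx_i ∧ dx_j. Under the identification (dy ∧ dz, dz ∧ dx, dx ∧ dy) ↔ (e_x, e_y, e_z), the coefficients are exactly the components of curl F. Compute:
  ∂R/∂y - ∂Q/∂z = (0) - (2*y) = -2*y
  ∂P/∂z - ∂R/∂x = (0) - (0) = 0
  ∂Q/∂x - ∂P/∂y = (0) - (0) = 0.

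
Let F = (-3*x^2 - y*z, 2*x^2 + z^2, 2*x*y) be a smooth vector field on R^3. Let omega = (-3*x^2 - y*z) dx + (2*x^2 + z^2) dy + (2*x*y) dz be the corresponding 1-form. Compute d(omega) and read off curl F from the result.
d(omega) = (2*x - 2*z) dy ∧ dz + (-3*y) dz ∧ dx + (4*x + z) dx ∧ dy; curl F = (2*x - 2*z, -3*y, 4*x + z)

d omega = sum_{i<j} (∂f_j/∂x_i - ∂f_i/∂x_j) dx_i ∧ dx_j. Under the identification (dy ∧ dz, dz ∧ dx, dx ∧ dy) ↔ (e_x, e_y, e_z), the coefficients are exactly the components of curl F. Compute:
  ∂R/∂y - ∂Q/∂z = (2*x) - (2*z) = 2*x - 2*z
  ∂P/∂z - ∂R/∂x = (-y) - (2*y) = -3*y
  ∂Q/∂x - ∂P/∂y = (4*x) - (-z) = 4*x + z.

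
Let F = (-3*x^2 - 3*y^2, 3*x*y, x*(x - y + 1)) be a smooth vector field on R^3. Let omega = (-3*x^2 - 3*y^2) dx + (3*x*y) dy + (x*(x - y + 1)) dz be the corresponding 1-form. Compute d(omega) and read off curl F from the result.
d(omega) = (-x) dy ∧ dz + (-2*x + y - 1) dz ∧ dx + (9*y) dx ∧ dy; curl F = (-x, -2*x + y - 1, 9*y)

d omega = sum_{i<j} (∂f_j/∂x_i - ∂f_i/∂x_j) dx_i ∧ dx_j. Under the identification (dy ∧ dz, dz ∧ dx, dx ∧ dy) ↔ (e_x, e_y, e_z), the coefficients are exactly the components of curl F. Compute:
  ∂R/∂y - ∂Q/∂z = (-x) - (0) = -x
  ∂P/∂z - ∂R/∂x = (0) - (2*x - y + 1) = -2*x + y - 1
  ∂Q/∂x - ∂P/∂y = (3*y) - (-6*y) = 9*y.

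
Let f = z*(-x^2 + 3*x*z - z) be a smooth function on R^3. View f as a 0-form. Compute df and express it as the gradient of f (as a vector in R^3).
df = (z*(-2*x + 3*z)) dx + (0) dy + (-x^2 + 6*x*z - 2*z) dz; grad f = (z*(-2*x + 3*z), 0, -x^2 + 6*x*z - 2*z)

For a 0-form f, d f = (∂f/∂x) dx + (∂f/∂y) dy + (∂f/∂z) dz. The components of the vector representation are exactly the entries of grad f in Cartesian coordinates:
  ∂f/∂x = z*(-2*x + 3*z)
  ∂f/∂y = 0
  ∂f/∂z = -x^2 + 6*x*z - 2*z.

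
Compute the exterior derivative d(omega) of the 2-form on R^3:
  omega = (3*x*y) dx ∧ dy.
d(omega) = 0

For a 2-form omega = sum_{i<j} g_{ij} dx_i ∧ dx_j, the exterior derivative is
  d(omega) = sum_{i<j} d(g_{ij}) ∧ dx_i ∧ dx_j = sum_{i<j, k} (∂g_{ij}/∂x_k) dx_k ∧ dx_i ∧ dx_j.
Expand each term, using dx_k ∧ dx_i ∧ dx_j = sgn(permutation) dx_{(a)} ∧ dx_{(b)} ∧ dx_{(c)} with (a < b < c) sorted:

Collecting like 3-forms: d(omega) = 0.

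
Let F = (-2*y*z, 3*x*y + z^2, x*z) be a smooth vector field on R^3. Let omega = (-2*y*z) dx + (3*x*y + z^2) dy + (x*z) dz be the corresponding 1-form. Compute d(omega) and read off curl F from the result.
d(omega) = (-2*z) dy ∧ dz + (-2*y - z) dz ∧ dx + (3*y + 2*z) dx ∧ dy; curl F = (-2*z, -2*y - z, 3*y + 2*z)

d omega = sum_{i<j} (∂f_j/∂x_i - ∂f_i/∂x_j) dx_i ∧ dx_j. Under the identification (dy ∧ dz, dz ∧ dx, dx ∧ dy) ↔ (e_x, e_y, e_z), the coefficients are exactly the components of curl F. Compute:
  ∂R/∂y - ∂Q/∂z = (0) - (2*z) = -2*z
  ∂P/∂z - ∂R/∂x = (-2*y) - (z) = -2*y - z
  ∂Q/∂x - ∂P/∂y = (3*y) - (-2*z) = 3*y + 2*z.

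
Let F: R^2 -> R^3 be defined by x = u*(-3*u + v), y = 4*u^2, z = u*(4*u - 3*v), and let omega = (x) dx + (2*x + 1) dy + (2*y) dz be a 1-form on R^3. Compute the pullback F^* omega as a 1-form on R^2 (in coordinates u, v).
F^* omega = (u*(34*u^2 - 17*u*v + v^2 + 8)) du + (u^2*(-27*u + v)) dv

Using F^*(f dg) = (f ∘ F) d(g ∘ F), substitute each coordinate x_i by F_i(u, v) in f_i, and replace dx_i by d F_i = (∂F_i/∂u) du + (∂F_i/∂v) dv.
  For the x component: f_1(F) = u*(-3*u + v); d F_1 = (-6*u + v) du + (u) dv
  For the y component: f_2(F) = -6*u^2 + 2*u*v + 1; d F_2 = (8*u) du + (0) dv
  For the z component: f_3(F) = 8*u^2; d F_3 = (8*u - 3*v) du + (-3*u) dv
Combining and collecting du, dv coefficients:
  coeff of du: u*(34*u^2 - 17*u*v + v^2 + 8)
  coeff of dv: u^2*(-27*u + v)
F^* omega = (u*(34*u^2 - 17*u*v + v^2 + 8)) du + (u^2*(-27*u + v)) dv.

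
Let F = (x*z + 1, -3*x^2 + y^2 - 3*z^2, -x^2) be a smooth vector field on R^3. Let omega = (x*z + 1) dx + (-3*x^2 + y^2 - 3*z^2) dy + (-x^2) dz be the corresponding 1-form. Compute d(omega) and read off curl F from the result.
d(omega) = (6*z) dy ∧ dz + (3*x) dz ∧ dx + (-6*x) dx ∧ dy; curl F = (6*z, 3*x, -6*x)

d omega = sum_{i<j} (∂f_j/∂x_i - ∂f_i/∂x_j) dx_i ∧ dx_j. Under the identification (dy ∧ dz, dz ∧ dx, dx ∧ dy) ↔ (e_x, e_y, e_z), the coefficients are exactly the components of curl F. Compute:
  ∂R/∂y - ∂Q/∂z = (0) - (-6*z) = 6*z
  ∂P/∂z - ∂R/∂x = (x) - (-2*x) = 3*x
  ∂Q/∂x - ∂P/∂y = (-6*x) - (0) = -6*x.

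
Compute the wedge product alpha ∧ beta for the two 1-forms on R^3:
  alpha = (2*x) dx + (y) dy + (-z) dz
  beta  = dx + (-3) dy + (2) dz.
alpha ∧ beta = (-6*x - y) dx ∧ dy + (4*x + z) dx ∧ dz + (2*y - 3*z) dy ∧ dz

Distribute the wedge, using dx_i ∧ dx_j = -dx_j ∧ dx_i and dx_i ∧ dx_i = 0. For each pair (i, j) with i < j, the coefficient of dx_i ∧ dx_j in alpha ∧ beta is (alpha_i * beta_j - alpha_j * beta_i). Collecting: alpha ∧ beta = (-6*x - y) dx ∧ dy + (4*x + z) dx ∧ dz + (2*y - 3*z) dy ∧ dz.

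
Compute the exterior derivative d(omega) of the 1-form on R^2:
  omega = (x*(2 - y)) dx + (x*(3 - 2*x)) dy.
d(omega) = (3 - 3*x) dx ∧ dy

For a 1-form omega = sum_i f_i dx_i, the exterior derivative is
  d(omega) = sum_{i < j} (∂f_j/∂x_i - ∂f_i/∂x_j) dx_i ∧ dx_j.
  coefficient of dx ∧ dy: ∂f_2/∂x - ∂f_1/∂y = ∂(x*(3 - 2*x))/∂x - ∂(x*(2 - y))/∂y = 3 - 3*x
Assembling: d(omega) = (3 - 3*x) dx ∧ dy.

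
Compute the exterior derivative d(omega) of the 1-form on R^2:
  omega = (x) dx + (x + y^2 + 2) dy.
d(omega) = (1) dx ∧ dy

For a 1-form omega = sum_i f_i dx_i, the exterior derivative is
  d(omega) = sum_{i < j} (∂f_j/∂x_i - ∂f_i/∂x_j) dx_i ∧ dx_j.
  coefficient of dx ∧ dy: ∂f_2/∂x - ∂f_1/∂y = ∂(x + y^2 + 2)/∂x - ∂(x)/∂y = 1
Assembling: d(omega) = (1) dx ∧ dy.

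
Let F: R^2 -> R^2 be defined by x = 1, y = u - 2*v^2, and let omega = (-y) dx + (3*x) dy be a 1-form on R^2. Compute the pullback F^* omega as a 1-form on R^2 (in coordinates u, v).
F^* omega = (3) du + (-12*v) dv

Using F^*(f dg) = (f ∘ F) d(g ∘ F), substitute each coordinate x_i by F_i(u, v) in f_i, and replace dx_i by d F_i = (∂F_i/∂u) du + (∂F_i/∂v) dv.
  For the x component: f_1(F) = -u + 2*v^2; d F_1 = (0) du + (0) dv
  For the y component: f_2(F) = 3; d F_2 = (1) du + (-4*v) dv
Combining and collecting du, dv coefficients:
  coeff of du: 3
  coeff of dv: -12*v
F^* omega = (3) du + (-12*v) dv.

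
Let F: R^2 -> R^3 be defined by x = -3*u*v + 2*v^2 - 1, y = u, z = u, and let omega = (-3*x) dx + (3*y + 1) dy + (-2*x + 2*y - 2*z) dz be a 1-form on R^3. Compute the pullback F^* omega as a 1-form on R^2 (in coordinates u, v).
F^* omega = (-27*u*v^2 + 6*u*v + 3*u + 18*v^3 - 4*v^2 - 9*v + 3) du + (-27*u^2*v + 54*u*v^2 - 9*u - 24*v^3 + 12*v) dv

Using F^*(f dg) = (f ∘ F) d(g ∘ F), substitute each coordinate x_i by F_i(u, v) in f_i, and replace dx_i by d F_i = (∂F_i/∂u) du + (∂F_i/∂v) dv.
  For the x component: f_1(F) = 9*u*v - 6*v^2 + 3; d F_1 = (-3*v) du + (-3*u + 4*v) dv
  For the y component: f_2(F) = 3*u + 1; d F_2 = (1) du + (0) dv
  For the z component: f_3(F) = 6*u*v - 4*v^2 + 2; d F_3 = (1) du + (0) dv
Combining and collecting du, dv coefficients:
  coeff of du: -27*u*v^2 + 6*u*v + 3*u + 18*v^3 - 4*v^2 - 9*v + 3
  coeff of dv: -27*u^2*v + 54*u*v^2 - 9*u - 24*v^3 + 12*v
F^* omega = (-27*u*v^2 + 6*u*v + 3*u + 18*v^3 - 4*v^2 - 9*v + 3) du + (-27*u^2*v + 54*u*v^2 - 9*u - 24*v^3 + 12*v) dv.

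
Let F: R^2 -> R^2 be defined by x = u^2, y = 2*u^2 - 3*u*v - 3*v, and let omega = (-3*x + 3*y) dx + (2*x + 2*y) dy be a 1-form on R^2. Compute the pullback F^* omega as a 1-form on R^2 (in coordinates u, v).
F^* omega = (30*u^3 - 60*u^2*v + 18*u*v^2 - 42*u*v + 18*v^2) du + (-18*u^3 + 18*u^2*v - 18*u^2 + 36*u*v + 18*v) dv

Using F^*(f dg) = (f ∘ F) d(g ∘ F), substitute each coordinate x_i by F_i(u, v) in f_i, and replace dx_i by d F_i = (∂F_i/∂u) du + (∂F_i/∂v) dv.
  For the x component: f_1(F) = 3*u^2 - 9*u*v - 9*v; d F_1 = (2*u) du + (0) dv
  For the y component: f_2(F) = 6*u^2 - 6*u*v - 6*v; d F_2 = (4*u - 3*v) du + (-3*u - 3) dv
Combining and collecting du, dv coefficients:
  coeff of du: 30*u^3 - 60*u^2*v + 18*u*v^2 - 42*u*v + 18*v^2
  coeff of dv: -18*u^3 + 18*u^2*v - 18*u^2 + 36*u*v + 18*v
F^* omega = (30*u^3 - 60*u^2*v + 18*u*v^2 - 42*u*v + 18*v^2) du + (-18*u^3 + 18*u^2*v - 18*u^2 + 36*u*v + 18*v) dv.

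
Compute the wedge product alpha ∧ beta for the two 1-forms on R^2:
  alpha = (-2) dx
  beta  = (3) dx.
alpha ∧ beta = 0

Distribute the wedge, using dx_i ∧ dx_j = -dx_j ∧ dx_i and dx_i ∧ dx_i = 0. For each pair (i, j) with i < j, the coefficient of dx_i ∧ dx_j in alpha ∧ beta is (alpha_i * beta_j - alpha_j * beta_i). Collecting: alpha ∧ beta = 0.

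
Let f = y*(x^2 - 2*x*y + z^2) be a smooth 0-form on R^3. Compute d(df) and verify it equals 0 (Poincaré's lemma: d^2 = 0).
d(df) = 0

Step 1: df = sum_i (∂f/∂x_i) dx_i = (2*y*(x - y)) dx + (x^2 - 4*x*y + z^2) dy + (2*y*z) dz.
Step 2: Apply d again. Using the 1-form formula, the coefficient of dx ∧ dy in d(df) is ∂^2 f/∂x ∂y - ∂^2 f/∂y ∂x = (2*x - 4*y) - (2*x - 4*y) = 0 (equality of mixed partials for smooth f).
Similarly for dx ∧ dz and dy ∧ dz — all coefficients vanish. So d(df) = 0.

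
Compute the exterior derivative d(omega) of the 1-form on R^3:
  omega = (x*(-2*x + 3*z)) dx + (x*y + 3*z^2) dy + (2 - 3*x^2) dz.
d(omega) = (y) dx ∧ dy + (-9*x) dx ∧ dz + (-6*z) dy ∧ dz

For a 1-form omega = sum_i f_i dx_i, the exterior derivative is
  d(omega) = sum_{i < j} (∂f_j/∂x_i - ∂f_i/∂x_j) dx_i ∧ dx_j.
  coefficient of dx ∧ dy: ∂f_2/∂x - ∂f_1/∂y = ∂(x*y + 3*z^2)/∂x - ∂(x*(-2*x + 3*z))/∂y = y
  coefficient of dx ∧ dz: ∂f_3/∂x - ∂f_1/∂z = ∂(2 - 3*x^2)/∂x - ∂(x*(-2*x + 3*z))/∂z = -9*x
  coefficient of dy ∧ dz: ∂f_3/∂y - ∂f_2/∂z = ∂(2 - 3*x^2)/∂y - ∂(x*y + 3*z^2)/∂z = -6*z
Assembling: d(omega) = (y) dx ∧ dy + (-9*x) dx ∧ dz + (-6*z) dy ∧ dz.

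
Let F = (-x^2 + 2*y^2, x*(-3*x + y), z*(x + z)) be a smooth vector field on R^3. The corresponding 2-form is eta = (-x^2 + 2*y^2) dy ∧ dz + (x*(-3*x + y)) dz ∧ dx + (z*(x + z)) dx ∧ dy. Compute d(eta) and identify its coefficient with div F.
d(eta) = (2*z) dx ∧ dy ∧ dz; div F = 2*z

For a 2-form in R^3 of the form above, applying d gives a 3-form with coefficient ∂P/∂x + ∂Q/∂y + ∂R/∂z:
  ∂P/∂x = -2*x
  ∂Q/∂y = x
  ∂R/∂z = x + 2*z
Sum = 2*z, which is exactly div F.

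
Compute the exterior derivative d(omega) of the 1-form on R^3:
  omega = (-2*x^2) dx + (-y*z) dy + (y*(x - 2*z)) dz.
d(omega) = (y) dx ∧ dz + (x + y - 2*z) dy ∧ dz

For a 1-form omega = sum_i f_i dx_i, the exterior derivative is
  d(omega) = sum_{i < j} (∂f_j/∂x_i - ∂f_i/∂x_j) dx_i ∧ dx_j.
  coefficient of dx ∧ dz: ∂f_3/∂x - ∂f_1/∂z = ∂(y*(x - 2*z))/∂x - ∂(-2*x^2)/∂z = y
  coefficient of dy ∧ dz: ∂f_3/∂y - ∂f_2/∂z = ∂(y*(x - 2*z))/∂y - ∂(-y*z)/∂z = x + y - 2*z
Assembling: d(omega) = (y) dx ∧ dz + (x + y - 2*z) dy ∧ dz.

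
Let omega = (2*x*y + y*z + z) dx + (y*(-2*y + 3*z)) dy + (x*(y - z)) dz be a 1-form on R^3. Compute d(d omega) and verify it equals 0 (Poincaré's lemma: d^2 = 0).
d(d omega) = 0

Step 1: d omega = sum_{i<j} (∂f_j/∂x_i - ∂f_i/∂x_j) dx_i ∧ dx_j:
  coeff of dx ∧ dy: -2*x - z
  coeff of dx ∧ dz: -z - 1
  coeff of dy ∧ dz: x - 3*y
Step 2: Apply d again to each 2-form coefficient. The only possible 3-form in R^3 is dx ∧ dy ∧ dz, with coefficient
  ∂(coeff of dy∧dz)/∂x - ∂(coeff of dx∧dz)/∂y + ∂(coeff of dx∧dy)/∂z
  = ∂/∂x (x - 3*y) - ∂/∂y (-z - 1) + ∂/∂z (-2*x - z).
Each of these terms simplifies to sums of mixed partials that cancel in pairs. The result is 0 (by equality of mixed partials for smooth functions — Schwarz / Clairaut).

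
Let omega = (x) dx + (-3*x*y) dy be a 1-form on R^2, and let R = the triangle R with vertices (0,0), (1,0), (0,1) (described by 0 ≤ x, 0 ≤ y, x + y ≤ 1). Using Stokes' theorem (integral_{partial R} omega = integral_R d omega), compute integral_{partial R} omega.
integral_(partial R) omega = -1/2

Stokes: integral_partial_R omega = integral_R d omega with d omega = (∂Q/∂x - ∂P/∂y) dx ∧ dy.
  ∂Q/∂x = -3*y
  ∂P/∂y = 0
  integrand = ∂Q/∂x - ∂P/∂y = -3*y.
Integrating over R: integral_0^1 integral_0^{1-x} (-3*y) dy dx = -1/2.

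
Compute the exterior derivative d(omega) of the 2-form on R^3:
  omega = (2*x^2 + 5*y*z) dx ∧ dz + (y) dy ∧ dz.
d(omega) = (-5*z) dx ∧ dy ∧ dz

For a 2-form omega = sum_{i<j} g_{ij} dx_i ∧ dx_j, the exterior derivative is
  d(omega) = sum_{i<j} d(g_{ij}) ∧ dx_i ∧ dx_j = sum_{i<j, k} (∂g_{ij}/∂x_k) dx_k ∧ dx_i ∧ dx_j.
Expand each term, using dx_k ∧ dx_i ∧ dx_j = sgn(permutation) dx_{(a)} ∧ dx_{(b)} ∧ dx_{(c)} with (a < b < c) sorted:
  d(2*x^2 + 5*y*z) includes (∂/∂y)(2*x^2 + 5*y*z) dy = (5*z) dy, which multiplied by dx ∧ dz gives (-5*z) dx ∧ dy ∧ dz
Collecting like 3-forms: d(omega) = (-5*z) dx ∧ dy ∧ dz.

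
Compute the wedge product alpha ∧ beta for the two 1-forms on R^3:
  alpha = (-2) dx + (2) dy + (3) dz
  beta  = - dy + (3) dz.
alpha ∧ beta = (2) dx ∧ dy + (-6) dx ∧ dz + (9) dy ∧ dz

Distribute the wedge, using dx_i ∧ dx_j = -dx_j ∧ dx_i and dx_i ∧ dx_i = 0. For each pair (i, j) with i < j, the coefficient of dx_i ∧ dx_j in alpha ∧ beta is (alpha_i * beta_j - alpha_j * beta_i). Collecting: alpha ∧ beta = (2) dx ∧ dy + (-6) dx ∧ dz + (9) dy ∧ dz.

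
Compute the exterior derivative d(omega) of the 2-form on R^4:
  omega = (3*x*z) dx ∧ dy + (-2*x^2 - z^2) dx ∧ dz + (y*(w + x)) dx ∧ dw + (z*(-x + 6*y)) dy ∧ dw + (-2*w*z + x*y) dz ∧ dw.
d(omega) = (3*x) dx ∧ dy ∧ dz + (-w - x - z) dx ∧ dy ∧ dw + (2*x - 6*y) dy ∧ dz ∧ dw + (y) dx ∧ dz ∧ dw

For a 2-form omega = sum_{i<j} g_{ij} dx_i ∧ dx_j, the exterior derivative is
  d(omega) = sum_{i<j} d(g_{ij}) ∧ dx_i ∧ dx_j = sum_{i<j, k} (∂g_{ij}/∂x_k) dx_k ∧ dx_i ∧ dx_j.
Expand each term, using dx_k ∧ dx_i ∧ dx_j = sgn(permutation) dx_{(a)} ∧ dx_{(b)} ∧ dx_{(c)} with (a < b < c) sorted:
  d(3*x*z) includes (∂/∂z)(3*x*z) dz = (3*x) dz, which multiplied by dx ∧ dy gives (3*x) dx ∧ dy ∧ dz
  d(y*(w + x)) includes (∂/∂y)(y*(w + x)) dy = (w + x) dy, which multiplied by dx ∧ dw gives (-w - x) dx ∧ dy ∧ dw
  d(z*(-x + 6*y)) includes (∂/∂x)(z*(-x + 6*y)) dx = (-z) dx, which multiplied by dy ∧ dw gives (-z) dx ∧ dy ∧ dw
  d(z*(-x + 6*y)) includes (∂/∂z)(z*(-x + 6*y)) dz = (-x + 6*y) dz, which multiplied by dy ∧ dw gives (x - 6*y) dy ∧ dz ∧ dw
  d(-2*w*z + x*y) includes (∂/∂x)(-2*w*z + x*y) dx = (y) dx, which multiplied by dz ∧ dw gives (y) dx ∧ dz ∧ dw
  d(-2*w*z + x*y) includes (∂/∂y)(-2*w*z + x*y) dy = (x) dy, which multiplied by dz ∧ dw gives (x) dy ∧ dz ∧ dw
Collecting like 3-forms: d(omega) = (3*x) dx ∧ dy ∧ dz + (-w - x - z) dx ∧ dy ∧ dw + (2*x - 6*y) dy ∧ dz ∧ dw + (y) dx ∧ dz ∧ dw.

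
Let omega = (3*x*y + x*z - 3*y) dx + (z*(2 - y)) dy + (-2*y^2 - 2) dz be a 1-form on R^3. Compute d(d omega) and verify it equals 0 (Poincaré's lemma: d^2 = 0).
d(d omega) = 0

Step 1: d omega = sum_{i<j} (∂f_j/∂x_i - ∂f_i/∂x_j) dx_i ∧ dx_j:
  coeff of dx ∧ dy: 3 - 3*x
  coeff of dx ∧ dz: -x
  coeff of dy ∧ dz: -3*y - 2
Step 2: Apply d again to each 2-form coefficient. The only possible 3-form in R^3 is dx ∧ dy ∧ dz, with coefficient
  ∂(coeff of dy∧dz)/∂x - ∂(coeff of dx∧dz)/∂y + ∂(coeff of dx∧dy)/∂z
  = ∂/∂x (-3*y - 2) - ∂/∂y (-x) + ∂/∂z (3 - 3*x).
Each of these terms simplifies to sums of mixed partials that cancel in pairs. The result is 0 (by equality of mixed partials for smooth functions — Schwarz / Clairaut).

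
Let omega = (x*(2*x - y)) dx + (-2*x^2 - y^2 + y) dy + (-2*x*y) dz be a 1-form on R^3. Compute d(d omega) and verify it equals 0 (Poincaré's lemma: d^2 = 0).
d(d omega) = 0

Step 1: d omega = sum_{i<j} (∂f_j/∂x_i - ∂f_i/∂x_j) dx_i ∧ dx_j:
  coeff of dx ∧ dy: -3*x
  coeff of dx ∧ dz: -2*y
  coeff of dy ∧ dz: -2*x
Step 2: Apply d again to each 2-form coefficient. The only possible 3-form in R^3 is dx ∧ dy ∧ dz, with coefficient
  ∂(coeff of dy∧dz)/∂x - ∂(coeff of dx∧dz)/∂y + ∂(coeff of dx∧dy)/∂z
  = ∂/∂x (-2*x) - ∂/∂y (-2*y) + ∂/∂z (-3*x).
Each of these terms simplifies to sums of mixed partials that cancel in pairs. The result is 0 (by equality of mixed partials for smooth functions — Schwarz / Clairaut).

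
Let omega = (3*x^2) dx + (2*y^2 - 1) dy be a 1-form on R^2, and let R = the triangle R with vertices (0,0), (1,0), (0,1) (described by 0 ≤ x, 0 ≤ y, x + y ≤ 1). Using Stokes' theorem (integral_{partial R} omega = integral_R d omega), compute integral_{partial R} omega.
integral_(partial R) omega = 0

Stokes: integral_partial_R omega = integral_R d omega with d omega = (∂Q/∂x - ∂P/∂y) dx ∧ dy.
  ∂Q/∂x = 0
  ∂P/∂y = 0
  integrand = ∂Q/∂x - ∂P/∂y = 0.
Integrating over R: integral_0^1 integral_0^{1-x} (0) dy dx = 0.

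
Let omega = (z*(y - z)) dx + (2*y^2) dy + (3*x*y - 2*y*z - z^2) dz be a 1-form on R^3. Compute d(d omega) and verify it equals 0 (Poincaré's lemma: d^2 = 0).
d(d omega) = 0

Step 1: d omega = sum_{i<j} (∂f_j/∂x_i - ∂f_i/∂x_j) dx_i ∧ dx_j:
  coeff of dx ∧ dy: -z
  coeff of dx ∧ dz: 2*y + 2*z
  coeff of dy ∧ dz: 3*x - 2*z
Step 2: Apply d again to each 2-form coefficient. The only possible 3-form in R^3 is dx ∧ dy ∧ dz, with coefficient
  ∂(coeff of dy∧dz)/∂x - ∂(coeff of dx∧dz)/∂y + ∂(coeff of dx∧dy)/∂z
  = ∂/∂x (3*x - 2*z) - ∂/∂y (2*y + 2*z) + ∂/∂z (-z).
Each of these terms simplifies to sums of mixed partials that cancel in pairs. The result is 0 (by equality of mixed partials for smooth functions — Schwarz / Clairaut).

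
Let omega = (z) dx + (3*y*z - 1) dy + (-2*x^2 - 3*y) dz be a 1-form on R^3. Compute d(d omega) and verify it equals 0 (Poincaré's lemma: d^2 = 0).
d(d omega) = 0

Step 1: d omega = sum_{i<j} (∂f_j/∂x_i - ∂f_i/∂x_j) dx_i ∧ dx_j:
  coeff of dx ∧ dy: 0
  coeff of dx ∧ dz: -4*x - 1
  coeff of dy ∧ dz: -3*y - 3
Step 2: Apply d again to each 2-form coefficient. The only possible 3-form in R^3 is dx ∧ dy ∧ dz, with coefficient
  ∂(coeff of dy∧dz)/∂x - ∂(coeff of dx∧dz)/∂y + ∂(coeff of dx∧dy)/∂z
  = ∂/∂x (-3*y - 3) - ∂/∂y (-4*x - 1) + ∂/∂z (0).
Each of these terms simplifies to sums of mixed partials that cancel in pairs. The result is 0 (by equality of mixed partials for smooth functions — Schwarz / Clairaut).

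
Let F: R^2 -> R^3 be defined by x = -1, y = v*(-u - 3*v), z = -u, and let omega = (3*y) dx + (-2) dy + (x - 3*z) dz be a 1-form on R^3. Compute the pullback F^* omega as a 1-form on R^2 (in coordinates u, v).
F^* omega = (-3*u + 2*v + 1) du + (2*u + 12*v) dv

Using F^*(f dg) = (f ∘ F) d(g ∘ F), substitute each coordinate x_i by F_i(u, v) in f_i, and replace dx_i by d F_i = (∂F_i/∂u) du + (∂F_i/∂v) dv.
  For the x component: f_1(F) = 3*v*(-u - 3*v); d F_1 = (0) du + (0) dv
  For the y component: f_2(F) = -2; d F_2 = (-v) du + (-u - 6*v) dv
  For the z component: f_3(F) = 3*u - 1; d F_3 = (-1) du + (0) dv
Combining and collecting du, dv coefficients:
  coeff of du: -3*u + 2*v + 1
  coeff of dv: 2*u + 12*v
F^* omega = (-3*u + 2*v + 1) du + (2*u + 12*v) dv.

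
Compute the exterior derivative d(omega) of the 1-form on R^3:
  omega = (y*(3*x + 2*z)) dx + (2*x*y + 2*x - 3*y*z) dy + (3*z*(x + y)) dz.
d(omega) = (-3*x + 2*y - 2*z + 2) dx ∧ dy + (-2*y + 3*z) dx ∧ dz + (3*y + 3*z) dy ∧ dz

For a 1-form omega = sum_i f_i dx_i, the exterior derivative is
  d(omega) = sum_{i < j} (∂f_j/∂x_i - ∂f_i/∂x_j) dx_i ∧ dx_j.
  coefficient of dx ∧ dy: ∂f_2/∂x - ∂f_1/∂y = ∂(2*x*y + 2*x - 3*y*z)/∂x - ∂(y*(3*x + 2*z))/∂y = -3*x + 2*y - 2*z + 2
  coefficient of dx ∧ dz: ∂f_3/∂x - ∂f_1/∂z = ∂(3*z*(x + y))/∂x - ∂(y*(3*x + 2*z))/∂z = -2*y + 3*z
  coefficient of dy ∧ dz: ∂f_3/∂y - ∂f_2/∂z = ∂(3*z*(x + y))/∂y - ∂(2*x*y + 2*x - 3*y*z)/∂z = 3*y + 3*z
Assembling: d(omega) = (-3*x + 2*y - 2*z + 2) dx ∧ dy + (-2*y + 3*z) dx ∧ dz + (3*y + 3*z) dy ∧ dz.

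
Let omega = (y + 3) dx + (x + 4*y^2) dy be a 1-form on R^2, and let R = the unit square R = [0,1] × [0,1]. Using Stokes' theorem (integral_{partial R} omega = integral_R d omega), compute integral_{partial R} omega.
integral_(partial R) omega = 0

Stokes: integral_partial_R omega = integral_R d omega with d omega = (∂Q/∂x - ∂P/∂y) dx ∧ dy.
  ∂Q/∂x = 1
  ∂P/∂y = 1
  integrand = ∂Q/∂x - ∂P/∂y = 0.
Integrating over R: integral_0^1 integral_0^1 (0) dx dy = 0.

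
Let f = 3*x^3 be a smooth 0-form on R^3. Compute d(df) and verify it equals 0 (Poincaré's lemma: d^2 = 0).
d(df) = 0

Step 1: df = sum_i (∂f/∂x_i) dx_i = (9*x^2) dx + (0) dy + (0) dz.
Step 2: Apply d again. Using the 1-form formula, the coefficient of dx ∧ dy in d(df) is ∂^2 f/∂x ∂y - ∂^2 f/∂y ∂x = (0) - (0) = 0 (equality of mixed partials for smooth f).
Similarly for dx ∧ dz and dy ∧ dz — all coefficients vanish. So d(df) = 0.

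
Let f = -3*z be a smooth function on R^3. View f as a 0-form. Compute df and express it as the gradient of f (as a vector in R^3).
df = (0) dx + (0) dy + (-3) dz; grad f = (0, 0, -3)

For a 0-form f, d f = (∂f/∂x) dx + (∂f/∂y) dy + (∂f/∂z) dz. The components of the vector representation are exactly the entries of grad f in Cartesian coordinates:
  ∂f/∂x = 0
  ∂f/∂y = 0
  ∂f/∂z = -3.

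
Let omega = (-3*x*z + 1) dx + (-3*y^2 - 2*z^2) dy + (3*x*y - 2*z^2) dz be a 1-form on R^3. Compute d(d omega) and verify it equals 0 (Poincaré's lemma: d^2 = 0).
d(d omega) = 0

Step 1: d omega = sum_{i<j} (∂f_j/∂x_i - ∂f_i/∂x_j) dx_i ∧ dx_j:
  coeff of dx ∧ dy: 0
  coeff of dx ∧ dz: 3*x + 3*y
  coeff of dy ∧ dz: 3*x + 4*z
Step 2: Apply d again to each 2-form coefficient. The only possible 3-form in R^3 is dx ∧ dy ∧ dz, with coefficient
  ∂(coeff of dy∧dz)/∂x - ∂(coeff of dx∧dz)/∂y + ∂(coeff of dx∧dy)/∂z
  = ∂/∂x (3*x + 4*z) - ∂/∂y (3*x + 3*y) + ∂/∂z (0).
Each of these terms simplifies to sums of mixed partials that cancel in pairs. The result is 0 (by equality of mixed partials for smooth functions — Schwarz / Clairaut).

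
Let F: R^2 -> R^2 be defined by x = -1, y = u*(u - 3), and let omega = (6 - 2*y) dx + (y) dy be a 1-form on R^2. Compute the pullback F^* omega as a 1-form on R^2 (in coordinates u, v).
F^* omega = (u*(2*u^2 - 9*u + 9)) du

Using F^*(f dg) = (f ∘ F) d(g ∘ F), substitute each coordinate x_i by F_i(u, v) in f_i, and replace dx_i by d F_i = (∂F_i/∂u) du + (∂F_i/∂v) dv.
  For the x component: f_1(F) = -2*u^2 + 6*u + 6; d F_1 = (0) du + (0) dv
  For the y component: f_2(F) = u*(u - 3); d F_2 = (2*u - 3) du + (0) dv
Combining and collecting du, dv coefficients:
  coeff of du: u*(2*u^2 - 9*u + 9)
  coeff of dv: 0
F^* omega = (u*(2*u^2 - 9*u + 9)) du.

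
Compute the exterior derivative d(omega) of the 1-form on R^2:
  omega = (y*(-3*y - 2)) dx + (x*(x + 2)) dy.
d(omega) = (2*x + 6*y + 4) dx ∧ dy

For a 1-form omega = sum_i f_i dx_i, the exterior derivative is
  d(omega) = sum_{i < j} (∂f_j/∂x_i - ∂f_i/∂x_j) dx_i ∧ dx_j.
  coefficient of dx ∧ dy: ∂f_2/∂x - ∂f_1/∂y = ∂(x*(x + 2))/∂x - ∂(y*(-3*y - 2))/∂y = 2*x + 6*y + 4
Assembling: d(omega) = (2*x + 6*y + 4) dx ∧ dy.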